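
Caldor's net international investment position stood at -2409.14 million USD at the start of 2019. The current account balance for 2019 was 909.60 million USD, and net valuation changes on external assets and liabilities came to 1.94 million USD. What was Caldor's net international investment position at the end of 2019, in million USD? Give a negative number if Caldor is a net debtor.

Change in NIIP = current account + net valuation change = 909.60 + 1.94 = 911.54
End-of-year NIIP = -2409.14 + 911.54 = -1497.60

-1497.60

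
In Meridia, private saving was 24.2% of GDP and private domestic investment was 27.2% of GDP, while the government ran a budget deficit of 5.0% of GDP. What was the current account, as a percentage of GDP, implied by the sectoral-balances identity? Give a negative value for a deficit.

-8.0

By the sectoral-balances identity, CA = (S_private - I) + (T - G).
Private balance = 24.2 - 27.2 = -3.0
Government balance (T - G) = -5.0
CA = -3.0 + (-5.0) = -8.0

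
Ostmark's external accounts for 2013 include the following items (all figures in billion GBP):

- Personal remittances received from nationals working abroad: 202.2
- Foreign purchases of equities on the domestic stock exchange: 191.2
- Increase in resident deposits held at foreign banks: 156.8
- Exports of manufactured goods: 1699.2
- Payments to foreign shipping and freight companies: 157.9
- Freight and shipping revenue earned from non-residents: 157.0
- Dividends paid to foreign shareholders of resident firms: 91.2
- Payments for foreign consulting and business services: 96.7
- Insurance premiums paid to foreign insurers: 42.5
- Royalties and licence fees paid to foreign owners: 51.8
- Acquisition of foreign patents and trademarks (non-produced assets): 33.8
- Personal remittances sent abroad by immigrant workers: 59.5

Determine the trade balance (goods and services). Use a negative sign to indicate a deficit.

Goods: 1699.2
Services: -157.9 - 96.7 + 157.0 - 51.8 - 42.5 = -191.9
Trade balance = 1699.2 + (-191.9) = 1507.3
(Excluded from the trade balance — secondary income: personal remittances received from nationals working abroad 202.2, personal remittances sent abroad by immigrant workers 59.5; financial account: foreign purchases of equities on the domestic stock exchange 191.2, increase in resident deposits held at foreign banks 156.8; primary income: dividends paid to foreign shareholders of resident firms 91.2; capital account: acquisition of foreign patents and trademarks (non-produced assets) 33.8.)

1507.3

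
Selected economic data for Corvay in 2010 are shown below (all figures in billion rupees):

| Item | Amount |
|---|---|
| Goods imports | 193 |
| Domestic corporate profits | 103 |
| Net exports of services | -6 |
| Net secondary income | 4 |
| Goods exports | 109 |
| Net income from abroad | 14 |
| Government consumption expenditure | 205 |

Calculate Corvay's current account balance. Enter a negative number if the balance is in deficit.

Goods balance = 109 - 193 = -84
Services balance = -6
Trade balance (goods + services) = -84 + (-6) = -90
Net primary income = 14
Net secondary income = 4
Current account = -90 + 14 + 4 = -72

-72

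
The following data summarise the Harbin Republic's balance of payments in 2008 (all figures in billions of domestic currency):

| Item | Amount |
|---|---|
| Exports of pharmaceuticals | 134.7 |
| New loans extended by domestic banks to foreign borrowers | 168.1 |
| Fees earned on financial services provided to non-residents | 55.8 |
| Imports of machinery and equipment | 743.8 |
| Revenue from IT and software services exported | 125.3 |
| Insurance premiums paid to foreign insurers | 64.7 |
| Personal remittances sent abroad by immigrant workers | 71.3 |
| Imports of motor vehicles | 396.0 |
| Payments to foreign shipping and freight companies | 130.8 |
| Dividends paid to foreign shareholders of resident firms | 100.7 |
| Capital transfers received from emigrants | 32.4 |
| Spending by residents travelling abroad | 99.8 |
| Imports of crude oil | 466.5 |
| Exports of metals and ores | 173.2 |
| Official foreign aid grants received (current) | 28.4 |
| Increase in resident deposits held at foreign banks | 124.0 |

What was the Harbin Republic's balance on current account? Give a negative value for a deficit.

-1556.2

Goods: -743.8 + 173.2 - 466.5 - 396.0 + 134.7 = -1298.4
Services: 125.3 + 55.8 - 130.8 - 64.7 - 99.8 = -114.2
Primary income: -100.7
Secondary income: 28.4 - 71.3 = -42.9
Current account = (-1298.4) + (-114.2) + (-100.7) + (-42.9) = -1556.2
(Excluded from the current account — financial account: new loans extended by domestic banks to foreign borrowers 168.1, increase in resident deposits held at foreign banks 124.0; capital account: capital transfers received from emigrants 32.4.)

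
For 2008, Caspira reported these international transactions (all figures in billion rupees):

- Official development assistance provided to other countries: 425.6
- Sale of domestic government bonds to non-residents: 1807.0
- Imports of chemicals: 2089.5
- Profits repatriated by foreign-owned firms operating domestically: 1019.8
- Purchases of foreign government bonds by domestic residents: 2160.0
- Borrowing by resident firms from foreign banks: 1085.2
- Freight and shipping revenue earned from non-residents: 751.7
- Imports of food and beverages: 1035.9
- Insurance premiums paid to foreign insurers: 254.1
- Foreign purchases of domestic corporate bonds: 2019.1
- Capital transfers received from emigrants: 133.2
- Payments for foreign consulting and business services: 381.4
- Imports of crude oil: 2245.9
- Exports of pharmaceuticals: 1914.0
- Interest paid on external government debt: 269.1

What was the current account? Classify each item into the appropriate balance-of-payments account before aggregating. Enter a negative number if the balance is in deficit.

Goods: 1914.0 - 2089.5 - 1035.9 - 2245.9 = -3457.3
Services: -381.4 - 254.1 + 751.7 = 116.2
Primary income: -1019.8 - 269.1 = -1288.9
Secondary income: -425.6
Current account = (-3457.3) + 116.2 + (-1288.9) + (-425.6) = -5055.6
(Excluded from the current account — financial account: sale of domestic government bonds to non-residents 1807.0, purchases of foreign government bonds by domestic residents 2160.0, borrowing by resident firms from foreign banks 1085.2, foreign purchases of domestic corporate bonds 2019.1; capital account: capital transfers received from emigrants 133.2.)

-5055.6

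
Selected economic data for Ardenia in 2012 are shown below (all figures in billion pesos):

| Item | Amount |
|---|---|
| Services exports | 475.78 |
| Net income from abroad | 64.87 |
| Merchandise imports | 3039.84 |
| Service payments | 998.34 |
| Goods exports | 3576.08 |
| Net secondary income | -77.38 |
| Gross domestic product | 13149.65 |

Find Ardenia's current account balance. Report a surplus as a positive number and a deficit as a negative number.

1.17

Goods balance = 3576.08 - 3039.84 = 536.24
Services balance = 475.78 - 998.34 = -522.56
Trade balance (goods + services) = 536.24 + (-522.56) = 13.68
Net primary income = 64.87
Net secondary income = -77.38
Current account = 13.68 + 64.87 + (-77.38) = 1.17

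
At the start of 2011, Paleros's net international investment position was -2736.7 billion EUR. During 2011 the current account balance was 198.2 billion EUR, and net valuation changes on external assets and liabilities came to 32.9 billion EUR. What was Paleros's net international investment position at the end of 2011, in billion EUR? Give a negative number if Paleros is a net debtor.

-2505.6

Change in NIIP = current account + net valuation change = 198.2 + 32.9 = 231.1
End-of-year NIIP = -2736.7 + 231.1 = -2505.6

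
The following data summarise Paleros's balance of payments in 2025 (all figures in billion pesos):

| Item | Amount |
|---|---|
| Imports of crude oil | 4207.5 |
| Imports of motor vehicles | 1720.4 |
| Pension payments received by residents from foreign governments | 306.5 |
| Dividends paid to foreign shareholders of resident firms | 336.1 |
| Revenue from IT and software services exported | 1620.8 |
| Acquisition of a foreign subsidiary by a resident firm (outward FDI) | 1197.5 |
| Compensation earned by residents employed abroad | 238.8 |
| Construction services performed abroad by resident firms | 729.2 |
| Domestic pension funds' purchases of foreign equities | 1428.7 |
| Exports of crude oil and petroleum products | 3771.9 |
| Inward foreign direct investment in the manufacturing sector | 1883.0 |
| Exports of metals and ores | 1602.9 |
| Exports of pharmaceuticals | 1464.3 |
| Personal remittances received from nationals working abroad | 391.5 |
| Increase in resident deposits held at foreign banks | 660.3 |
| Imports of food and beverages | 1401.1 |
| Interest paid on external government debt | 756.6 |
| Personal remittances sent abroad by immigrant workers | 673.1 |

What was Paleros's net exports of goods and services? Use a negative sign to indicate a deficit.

Goods: 3771.9 + 1464.3 + 1602.9 - 1720.4 - 4207.5 - 1401.1 = -489.9
Services: 1620.8 + 729.2 = 2350.0
Trade balance = -489.9 + 2350.0 = 1860.1
(Excluded from the trade balance — secondary income: pension payments received by residents from foreign governments 306.5, personal remittances received from nationals working abroad 391.5, personal remittances sent abroad by immigrant workers 673.1; primary income: dividends paid to foreign shareholders of resident firms 336.1, compensation earned by residents employed abroad 238.8, interest paid on external government debt 756.6; financial account: acquisition of a foreign subsidiary by a resident firm (outward FDI) 1197.5, domestic pension funds' purchases of foreign equities 1428.7, inward foreign direct investment in the manufacturing sector 1883.0, increase in resident deposits held at foreign banks 660.3.)

1860.1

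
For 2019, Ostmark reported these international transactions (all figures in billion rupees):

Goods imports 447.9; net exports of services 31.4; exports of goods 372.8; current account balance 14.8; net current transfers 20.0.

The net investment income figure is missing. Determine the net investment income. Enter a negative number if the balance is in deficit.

Current account = goods balance + services balance + net primary income + net secondary income
Sum of the known components = -23.7
Net investment income = CA - (known components) = 14.8 - (-23.7) = 38.5

38.5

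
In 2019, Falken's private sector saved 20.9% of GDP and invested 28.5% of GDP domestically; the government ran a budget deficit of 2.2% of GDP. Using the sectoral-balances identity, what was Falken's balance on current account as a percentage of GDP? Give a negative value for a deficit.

By the sectoral-balances identity, CA = (S_private - I) + (T - G).
Private balance = 20.9 - 28.5 = -7.6
Government balance (T - G) = -2.2
CA = -7.6 + (-2.2) = -9.8

-9.8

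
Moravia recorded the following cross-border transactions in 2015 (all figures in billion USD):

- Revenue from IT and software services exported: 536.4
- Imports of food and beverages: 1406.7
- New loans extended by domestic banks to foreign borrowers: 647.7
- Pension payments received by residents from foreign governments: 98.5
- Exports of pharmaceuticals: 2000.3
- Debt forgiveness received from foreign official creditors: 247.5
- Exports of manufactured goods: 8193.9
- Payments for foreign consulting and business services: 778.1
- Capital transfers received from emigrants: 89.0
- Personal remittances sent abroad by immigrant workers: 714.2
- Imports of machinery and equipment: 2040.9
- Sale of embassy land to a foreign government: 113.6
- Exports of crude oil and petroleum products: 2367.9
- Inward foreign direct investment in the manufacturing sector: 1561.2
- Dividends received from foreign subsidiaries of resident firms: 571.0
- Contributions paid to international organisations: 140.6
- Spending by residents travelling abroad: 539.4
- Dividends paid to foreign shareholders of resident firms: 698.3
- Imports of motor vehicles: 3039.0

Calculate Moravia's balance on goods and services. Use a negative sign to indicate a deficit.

5294.4

Goods: -3039.0 + 2367.9 - 2040.9 + 8193.9 + 2000.3 - 1406.7 = 6075.5
Services: -539.4 - 778.1 + 536.4 = -781.1
Trade balance = 6075.5 + (-781.1) = 5294.4
(Excluded from the trade balance — financial account: new loans extended by domestic banks to foreign borrowers 647.7, inward foreign direct investment in the manufacturing sector 1561.2; secondary income: pension payments received by residents from foreign governments 98.5, personal remittances sent abroad by immigrant workers 714.2, contributions paid to international organisations 140.6; capital account: debt forgiveness received from foreign official creditors 247.5, capital transfers received from emigrants 89.0, sale of embassy land to a foreign government 113.6; primary income: dividends received from foreign subsidiaries of resident firms 571.0, dividends paid to foreign shareholders of resident firms 698.3.)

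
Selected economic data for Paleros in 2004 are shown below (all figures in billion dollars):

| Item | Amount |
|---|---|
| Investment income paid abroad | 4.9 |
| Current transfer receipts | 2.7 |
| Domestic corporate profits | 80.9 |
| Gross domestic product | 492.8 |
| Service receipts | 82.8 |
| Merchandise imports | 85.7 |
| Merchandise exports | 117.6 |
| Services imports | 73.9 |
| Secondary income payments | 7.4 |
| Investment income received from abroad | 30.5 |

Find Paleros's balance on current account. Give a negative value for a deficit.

61.7

Goods balance = 117.6 - 85.7 = 31.9
Services balance = 82.8 - 73.9 = 8.9
Trade balance (goods + services) = 31.9 + 8.9 = 40.8
Net primary income = 30.5 - 4.9 = 25.6
Net secondary income = 2.7 - 7.4 = -4.7
Current account = 40.8 + 25.6 + (-4.7) = 61.7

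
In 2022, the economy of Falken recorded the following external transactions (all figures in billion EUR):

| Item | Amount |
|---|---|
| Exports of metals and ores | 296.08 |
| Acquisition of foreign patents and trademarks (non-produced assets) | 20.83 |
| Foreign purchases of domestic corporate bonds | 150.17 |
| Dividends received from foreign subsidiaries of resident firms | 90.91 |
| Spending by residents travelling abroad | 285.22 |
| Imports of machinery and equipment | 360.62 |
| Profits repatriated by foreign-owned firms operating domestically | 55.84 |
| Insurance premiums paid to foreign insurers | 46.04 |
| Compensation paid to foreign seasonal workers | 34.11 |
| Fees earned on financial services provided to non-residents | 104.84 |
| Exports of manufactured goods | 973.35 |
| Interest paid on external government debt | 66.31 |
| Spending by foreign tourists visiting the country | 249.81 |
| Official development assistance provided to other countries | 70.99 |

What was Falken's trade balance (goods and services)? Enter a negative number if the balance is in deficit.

932.20

Goods: 973.35 + 296.08 - 360.62 = 908.81
Services: 104.84 - 46.04 + 249.81 - 285.22 = 23.39
Trade balance = 908.81 + 23.39 = 932.20
(Excluded from the trade balance — capital account: acquisition of foreign patents and trademarks (non-produced assets) 20.83; financial account: foreign purchases of domestic corporate bonds 150.17; primary income: dividends received from foreign subsidiaries of resident firms 90.91, profits repatriated by foreign-owned firms operating domestically 55.84, compensation paid to foreign seasonal workers 34.11, interest paid on external government debt 66.31; secondary income: official development assistance provided to other countries 70.99.)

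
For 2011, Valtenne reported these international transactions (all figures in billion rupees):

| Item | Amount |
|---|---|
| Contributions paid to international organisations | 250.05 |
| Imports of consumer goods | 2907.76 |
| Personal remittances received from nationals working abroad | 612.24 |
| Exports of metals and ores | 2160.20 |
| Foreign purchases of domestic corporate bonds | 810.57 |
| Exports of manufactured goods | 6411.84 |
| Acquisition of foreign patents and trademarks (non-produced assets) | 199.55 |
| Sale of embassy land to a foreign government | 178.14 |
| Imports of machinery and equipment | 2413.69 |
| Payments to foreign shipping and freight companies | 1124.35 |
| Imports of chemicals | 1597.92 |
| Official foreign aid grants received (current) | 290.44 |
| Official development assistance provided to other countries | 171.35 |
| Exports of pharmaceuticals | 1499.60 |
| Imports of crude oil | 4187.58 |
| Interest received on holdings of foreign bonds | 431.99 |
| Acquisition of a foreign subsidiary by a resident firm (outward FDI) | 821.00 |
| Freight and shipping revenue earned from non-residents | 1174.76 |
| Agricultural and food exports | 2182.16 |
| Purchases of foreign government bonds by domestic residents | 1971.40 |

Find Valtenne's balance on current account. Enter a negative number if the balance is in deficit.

Goods: 2182.16 + 6411.84 - 1597.92 + 2160.20 - 2413.69 + 1499.60 - 4187.58 - 2907.76 = 1146.85
Services: 1174.76 - 1124.35 = 50.41
Primary income: 431.99
Secondary income: 290.44 - 250.05 - 171.35 + 612.24 = 481.28
Current account = 1146.85 + 50.41 + 431.99 + 481.28 = 2110.53
(Excluded from the current account — financial account: foreign purchases of domestic corporate bonds 810.57, acquisition of a foreign subsidiary by a resident firm (outward FDI) 821.00, purchases of foreign government bonds by domestic residents 1971.40; capital account: acquisition of foreign patents and trademarks (non-produced assets) 199.55, sale of embassy land to a foreign government 178.14.)

2110.53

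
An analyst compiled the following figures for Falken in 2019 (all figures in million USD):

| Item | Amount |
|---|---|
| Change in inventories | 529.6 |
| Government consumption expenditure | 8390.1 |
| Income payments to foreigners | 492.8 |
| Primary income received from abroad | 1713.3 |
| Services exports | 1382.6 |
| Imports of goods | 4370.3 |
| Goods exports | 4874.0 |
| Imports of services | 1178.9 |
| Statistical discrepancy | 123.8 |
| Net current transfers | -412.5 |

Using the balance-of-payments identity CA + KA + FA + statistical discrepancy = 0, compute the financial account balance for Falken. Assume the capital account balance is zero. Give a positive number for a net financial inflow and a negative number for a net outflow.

-1639.2

Goods balance = 4874.0 - 4370.3 = 503.7
Services balance = 1382.6 - 1178.9 = 203.7
Trade balance (goods + services) = 503.7 + 203.7 = 707.4
Net primary income = 1713.3 - 492.8 = 1220.5
Net secondary income = -412.5
Current account = 707.4 + 1220.5 + (-412.5) = 1515.4
Financial account = -(1515.4 + 123.8) = -1639.2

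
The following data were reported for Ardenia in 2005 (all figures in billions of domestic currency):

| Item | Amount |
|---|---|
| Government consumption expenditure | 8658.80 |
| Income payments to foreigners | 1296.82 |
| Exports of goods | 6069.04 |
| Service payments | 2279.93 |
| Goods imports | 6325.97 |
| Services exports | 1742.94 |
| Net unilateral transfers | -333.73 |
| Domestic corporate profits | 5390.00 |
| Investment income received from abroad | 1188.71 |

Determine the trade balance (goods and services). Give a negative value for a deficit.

-793.92

Goods balance = 6069.04 - 6325.97 = -256.93
Services balance = 1742.94 - 2279.93 = -536.99
Trade balance (goods + services) = -256.93 + (-536.99) = -793.92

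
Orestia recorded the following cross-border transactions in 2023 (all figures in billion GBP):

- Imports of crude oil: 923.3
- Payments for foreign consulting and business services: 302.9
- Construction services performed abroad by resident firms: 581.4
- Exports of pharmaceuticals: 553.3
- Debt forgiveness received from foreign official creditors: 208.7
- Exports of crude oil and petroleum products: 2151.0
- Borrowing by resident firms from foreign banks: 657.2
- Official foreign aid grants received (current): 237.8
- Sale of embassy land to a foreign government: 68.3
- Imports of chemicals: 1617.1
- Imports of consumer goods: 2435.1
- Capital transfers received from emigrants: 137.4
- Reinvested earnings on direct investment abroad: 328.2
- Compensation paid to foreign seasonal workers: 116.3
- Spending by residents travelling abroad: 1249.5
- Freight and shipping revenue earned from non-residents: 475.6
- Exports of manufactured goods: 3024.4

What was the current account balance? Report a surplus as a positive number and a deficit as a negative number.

707.5

Goods: -2435.1 - 1617.1 + 553.3 - 923.3 + 3024.4 + 2151.0 = 753.2
Services: -302.9 + 581.4 - 1249.5 + 475.6 = -495.4
Primary income: 328.2 - 116.3 = 211.9
Secondary income: 237.8
Current account = 753.2 + (-495.4) + 211.9 + 237.8 = 707.5
(Excluded from the current account — capital account: debt forgiveness received from foreign official creditors 208.7, sale of embassy land to a foreign government 68.3, capital transfers received from emigrants 137.4; financial account: borrowing by resident firms from foreign banks 657.2.)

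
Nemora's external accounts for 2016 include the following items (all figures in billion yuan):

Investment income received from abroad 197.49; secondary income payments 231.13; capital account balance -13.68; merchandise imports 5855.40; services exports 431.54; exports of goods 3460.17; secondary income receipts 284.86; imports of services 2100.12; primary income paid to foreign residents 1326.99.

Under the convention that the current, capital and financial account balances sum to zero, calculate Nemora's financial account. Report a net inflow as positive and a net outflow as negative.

5153.26

Goods balance = 3460.17 - 5855.40 = -2395.23
Services balance = 431.54 - 2100.12 = -1668.58
Trade balance (goods + services) = -2395.23 + (-1668.58) = -4063.81
Net primary income = 197.49 - 1326.99 = -1129.50
Net secondary income = 284.86 - 231.13 = 53.73
Current account = -4063.81 + (-1129.50) + 53.73 = -5139.58
Financial account = -(-5139.58 + (-13.68)) = 5153.26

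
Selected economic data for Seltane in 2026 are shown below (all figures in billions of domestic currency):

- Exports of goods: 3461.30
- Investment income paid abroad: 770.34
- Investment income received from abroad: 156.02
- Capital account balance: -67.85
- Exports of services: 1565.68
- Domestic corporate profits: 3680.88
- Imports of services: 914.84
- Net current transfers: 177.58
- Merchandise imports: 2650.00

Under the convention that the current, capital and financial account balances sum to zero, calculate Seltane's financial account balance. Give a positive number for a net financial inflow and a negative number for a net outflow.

-957.55

Goods balance = 3461.30 - 2650.00 = 811.30
Services balance = 1565.68 - 914.84 = 650.84
Trade balance (goods + services) = 811.30 + 650.84 = 1462.14
Net primary income = 156.02 - 770.34 = -614.32
Net secondary income = 177.58
Current account = 1462.14 + (-614.32) + 177.58 = 1025.40
Financial account = -(1025.40 + (-67.85)) = -957.55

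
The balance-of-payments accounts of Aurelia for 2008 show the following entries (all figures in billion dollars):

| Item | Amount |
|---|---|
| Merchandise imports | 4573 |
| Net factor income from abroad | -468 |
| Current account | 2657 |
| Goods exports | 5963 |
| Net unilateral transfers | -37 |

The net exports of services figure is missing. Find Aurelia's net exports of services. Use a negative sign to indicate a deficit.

1772

Current account = goods balance + services balance + net primary income + net secondary income
Sum of the known components = 885
Net exports of services = CA - (known components) = 2657 - 885 = 1772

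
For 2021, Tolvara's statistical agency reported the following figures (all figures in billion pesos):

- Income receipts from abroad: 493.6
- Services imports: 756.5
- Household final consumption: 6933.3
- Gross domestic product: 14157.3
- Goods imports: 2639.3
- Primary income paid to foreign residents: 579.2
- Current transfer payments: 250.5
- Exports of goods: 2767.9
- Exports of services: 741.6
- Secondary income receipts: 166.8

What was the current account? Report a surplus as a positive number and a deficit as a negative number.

-55.6

Goods balance = 2767.9 - 2639.3 = 128.6
Services balance = 741.6 - 756.5 = -14.9
Trade balance (goods + services) = 128.6 + (-14.9) = 113.7
Net primary income = 493.6 - 579.2 = -85.6
Net secondary income = 166.8 - 250.5 = -83.7
Current account = 113.7 + (-85.6) + (-83.7) = -55.6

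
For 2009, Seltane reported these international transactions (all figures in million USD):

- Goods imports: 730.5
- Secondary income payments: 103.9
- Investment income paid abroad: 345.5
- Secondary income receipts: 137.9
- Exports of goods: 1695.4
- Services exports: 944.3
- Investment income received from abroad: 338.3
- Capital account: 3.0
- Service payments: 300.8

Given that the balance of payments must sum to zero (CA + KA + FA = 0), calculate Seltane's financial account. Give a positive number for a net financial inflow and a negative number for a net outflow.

-1638.2

Goods balance = 1695.4 - 730.5 = 964.9
Services balance = 944.3 - 300.8 = 643.5
Trade balance (goods + services) = 964.9 + 643.5 = 1608.4
Net primary income = 338.3 - 345.5 = -7.2
Net secondary income = 137.9 - 103.9 = 34.0
Current account = 1608.4 + (-7.2) + 34.0 = 1635.2
Financial account = -(1635.2 + 3.0) = -1638.2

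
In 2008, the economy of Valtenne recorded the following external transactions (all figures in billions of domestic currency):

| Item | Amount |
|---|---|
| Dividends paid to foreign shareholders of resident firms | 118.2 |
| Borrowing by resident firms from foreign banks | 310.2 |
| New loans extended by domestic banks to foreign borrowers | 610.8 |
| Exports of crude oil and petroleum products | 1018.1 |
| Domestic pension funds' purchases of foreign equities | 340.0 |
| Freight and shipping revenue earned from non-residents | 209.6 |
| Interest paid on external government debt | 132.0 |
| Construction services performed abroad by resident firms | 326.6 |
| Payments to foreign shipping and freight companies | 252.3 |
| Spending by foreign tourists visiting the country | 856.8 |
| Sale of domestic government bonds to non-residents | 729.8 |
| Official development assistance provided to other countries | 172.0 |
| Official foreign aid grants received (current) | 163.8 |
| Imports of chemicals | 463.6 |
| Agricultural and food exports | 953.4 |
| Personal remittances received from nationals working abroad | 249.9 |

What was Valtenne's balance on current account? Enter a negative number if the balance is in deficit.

2640.1

Goods: 953.4 + 1018.1 - 463.6 = 1507.9
Services: -252.3 + 326.6 + 209.6 + 856.8 = 1140.7
Primary income: -118.2 - 132.0 = -250.2
Secondary income: -172.0 + 163.8 + 249.9 = 241.7
Current account = 1507.9 + 1140.7 + (-250.2) + 241.7 = 2640.1
(Excluded from the current account — financial account: borrowing by resident firms from foreign banks 310.2, new loans extended by domestic banks to foreign borrowers 610.8, domestic pension funds' purchases of foreign equities 340.0, sale of domestic government bonds to non-residents 729.8.)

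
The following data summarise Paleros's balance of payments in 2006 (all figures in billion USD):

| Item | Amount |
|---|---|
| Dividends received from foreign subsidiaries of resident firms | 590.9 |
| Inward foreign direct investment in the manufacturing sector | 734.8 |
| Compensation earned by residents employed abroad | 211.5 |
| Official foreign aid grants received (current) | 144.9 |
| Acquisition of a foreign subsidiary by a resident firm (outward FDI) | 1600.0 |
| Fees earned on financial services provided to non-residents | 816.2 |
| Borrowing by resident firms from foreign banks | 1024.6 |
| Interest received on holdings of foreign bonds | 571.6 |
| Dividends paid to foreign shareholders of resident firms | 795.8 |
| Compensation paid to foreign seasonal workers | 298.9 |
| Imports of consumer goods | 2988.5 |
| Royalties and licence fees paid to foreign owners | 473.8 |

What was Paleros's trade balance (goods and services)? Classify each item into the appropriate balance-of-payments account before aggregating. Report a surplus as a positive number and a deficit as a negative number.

Goods: -2988.5
Services: 816.2 - 473.8 = 342.4
Trade balance = -2988.5 + 342.4 = -2646.1
(Excluded from the trade balance — primary income: dividends received from foreign subsidiaries of resident firms 590.9, compensation earned by residents employed abroad 211.5, interest received on holdings of foreign bonds 571.6, dividends paid to foreign shareholders of resident firms 795.8, compensation paid to foreign seasonal workers 298.9; financial account: inward foreign direct investment in the manufacturing sector 734.8, acquisition of a foreign subsidiary by a resident firm (outward FDI) 1600.0, borrowing by resident firms from foreign banks 1024.6; secondary income: official foreign aid grants received (current) 144.9.)

-2646.1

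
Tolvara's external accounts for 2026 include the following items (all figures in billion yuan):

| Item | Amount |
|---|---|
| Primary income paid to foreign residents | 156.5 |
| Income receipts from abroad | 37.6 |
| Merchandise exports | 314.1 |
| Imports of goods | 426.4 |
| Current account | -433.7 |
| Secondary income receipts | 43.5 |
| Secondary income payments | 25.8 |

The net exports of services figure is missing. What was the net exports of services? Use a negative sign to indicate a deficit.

-220.2

Current account = goods balance + services balance + net primary income + net secondary income
Sum of the known components = -213.5
Net exports of services = CA - (known components) = -433.7 - (-213.5) = -220.2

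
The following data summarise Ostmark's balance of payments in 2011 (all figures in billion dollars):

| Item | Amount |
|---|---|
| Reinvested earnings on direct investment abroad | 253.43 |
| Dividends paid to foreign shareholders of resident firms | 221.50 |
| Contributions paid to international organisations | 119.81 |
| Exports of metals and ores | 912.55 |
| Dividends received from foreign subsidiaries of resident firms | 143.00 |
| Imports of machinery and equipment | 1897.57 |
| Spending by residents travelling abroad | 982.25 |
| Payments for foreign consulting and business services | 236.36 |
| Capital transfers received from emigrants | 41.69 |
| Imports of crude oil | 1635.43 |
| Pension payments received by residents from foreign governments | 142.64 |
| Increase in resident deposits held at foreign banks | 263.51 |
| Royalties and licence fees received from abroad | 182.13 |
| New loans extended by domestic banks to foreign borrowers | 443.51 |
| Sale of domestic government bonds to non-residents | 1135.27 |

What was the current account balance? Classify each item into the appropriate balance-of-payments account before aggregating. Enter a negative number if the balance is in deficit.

-3459.17

Goods: -1897.57 + 912.55 - 1635.43 = -2620.45
Services: -236.36 + 182.13 - 982.25 = -1036.48
Primary income: 143.00 - 221.50 + 253.43 = 174.93
Secondary income: -119.81 + 142.64 = 22.83
Current account = (-2620.45) + (-1036.48) + 174.93 + 22.83 = -3459.17
(Excluded from the current account — capital account: capital transfers received from emigrants 41.69; financial account: increase in resident deposits held at foreign banks 263.51, new loans extended by domestic banks to foreign borrowers 443.51, sale of domestic government bonds to non-residents 1135.27.)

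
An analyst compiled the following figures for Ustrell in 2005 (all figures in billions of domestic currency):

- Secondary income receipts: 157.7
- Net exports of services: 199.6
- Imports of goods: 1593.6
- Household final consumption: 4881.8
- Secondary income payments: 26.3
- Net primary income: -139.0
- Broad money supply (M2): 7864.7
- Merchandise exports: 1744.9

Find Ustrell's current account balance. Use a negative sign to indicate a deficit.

Goods balance = 1744.9 - 1593.6 = 151.3
Services balance = 199.6
Trade balance (goods + services) = 151.3 + 199.6 = 350.9
Net primary income = -139.0
Net secondary income = 157.7 - 26.3 = 131.4
Current account = 350.9 + (-139.0) + 131.4 = 343.3

343.3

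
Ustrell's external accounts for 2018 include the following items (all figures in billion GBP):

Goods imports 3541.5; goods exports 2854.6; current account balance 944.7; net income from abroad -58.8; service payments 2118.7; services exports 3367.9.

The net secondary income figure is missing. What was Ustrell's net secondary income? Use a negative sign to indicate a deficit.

Current account = goods balance + services balance + net primary income + net secondary income
Sum of the known components = 503.5
Net secondary income = CA - (known components) = 944.7 - 503.5 = 441.2

441.2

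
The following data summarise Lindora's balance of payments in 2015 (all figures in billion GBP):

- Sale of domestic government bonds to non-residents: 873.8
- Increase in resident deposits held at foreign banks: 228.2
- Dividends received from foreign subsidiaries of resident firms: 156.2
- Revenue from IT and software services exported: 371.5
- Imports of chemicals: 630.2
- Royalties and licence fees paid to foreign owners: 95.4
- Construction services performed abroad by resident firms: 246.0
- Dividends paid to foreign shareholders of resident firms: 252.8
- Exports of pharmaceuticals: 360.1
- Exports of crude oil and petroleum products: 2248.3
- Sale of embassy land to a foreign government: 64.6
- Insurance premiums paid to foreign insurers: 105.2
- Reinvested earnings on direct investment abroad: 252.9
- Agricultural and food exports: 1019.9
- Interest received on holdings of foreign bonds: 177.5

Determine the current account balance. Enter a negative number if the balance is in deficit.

Goods: 1019.9 - 630.2 + 2248.3 + 360.1 = 2998.1
Services: -105.2 + 246.0 + 371.5 - 95.4 = 416.9
Primary income: 156.2 - 252.8 + 252.9 + 177.5 = 333.8
Current account = 2998.1 + 416.9 + 333.8 = 3748.8
(Excluded from the current account — financial account: sale of domestic government bonds to non-residents 873.8, increase in resident deposits held at foreign banks 228.2; capital account: sale of embassy land to a foreign government 64.6.)

3748.8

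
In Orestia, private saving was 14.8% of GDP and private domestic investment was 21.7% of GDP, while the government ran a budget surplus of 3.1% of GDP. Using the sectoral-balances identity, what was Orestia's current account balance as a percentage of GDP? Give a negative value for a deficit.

-3.8

By the sectoral-balances identity, CA = (S_private - I) + (T - G).
Private balance = 14.8 - 21.7 = -6.9
Government balance (T - G) = 3.1
CA = -6.9 + 3.1 = -3.8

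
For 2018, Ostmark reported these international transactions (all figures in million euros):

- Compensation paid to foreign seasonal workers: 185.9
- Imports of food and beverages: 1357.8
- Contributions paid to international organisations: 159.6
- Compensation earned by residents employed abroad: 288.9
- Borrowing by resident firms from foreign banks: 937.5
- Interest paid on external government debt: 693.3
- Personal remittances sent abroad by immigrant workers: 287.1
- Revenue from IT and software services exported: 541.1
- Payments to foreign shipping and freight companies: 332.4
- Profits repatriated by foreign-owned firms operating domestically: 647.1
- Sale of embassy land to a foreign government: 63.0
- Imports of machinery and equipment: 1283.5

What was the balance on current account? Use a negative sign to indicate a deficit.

-4116.7

Goods: -1357.8 - 1283.5 = -2641.3
Services: 541.1 - 332.4 = 208.7
Primary income: -185.9 + 288.9 - 647.1 - 693.3 = -1237.4
Secondary income: -159.6 - 287.1 = -446.7
Current account = (-2641.3) + 208.7 + (-1237.4) + (-446.7) = -4116.7
(Excluded from the current account — financial account: borrowing by resident firms from foreign banks 937.5; capital account: sale of embassy land to a foreign government 63.0.)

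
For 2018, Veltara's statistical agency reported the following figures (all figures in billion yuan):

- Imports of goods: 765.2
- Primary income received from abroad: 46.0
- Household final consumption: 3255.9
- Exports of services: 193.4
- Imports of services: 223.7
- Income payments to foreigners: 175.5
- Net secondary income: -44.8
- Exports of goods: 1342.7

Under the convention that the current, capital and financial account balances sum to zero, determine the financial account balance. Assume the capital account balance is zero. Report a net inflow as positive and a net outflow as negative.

-372.9

Goods balance = 1342.7 - 765.2 = 577.5
Services balance = 193.4 - 223.7 = -30.3
Trade balance (goods + services) = 577.5 + (-30.3) = 547.2
Net primary income = 46.0 - 175.5 = -129.5
Net secondary income = -44.8
Current account = 547.2 + (-129.5) + (-44.8) = 372.9
Financial account = -(372.9) = -372.9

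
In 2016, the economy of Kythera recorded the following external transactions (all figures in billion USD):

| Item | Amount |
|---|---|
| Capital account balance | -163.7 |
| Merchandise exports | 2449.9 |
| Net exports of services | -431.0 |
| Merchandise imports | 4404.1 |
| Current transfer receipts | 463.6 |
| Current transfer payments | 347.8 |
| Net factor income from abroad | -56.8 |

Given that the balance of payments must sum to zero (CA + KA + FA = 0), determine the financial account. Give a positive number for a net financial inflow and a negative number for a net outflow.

2489.9

Goods balance = 2449.9 - 4404.1 = -1954.2
Services balance = -431.0
Trade balance (goods + services) = -1954.2 + (-431.0) = -2385.2
Net primary income = -56.8
Net secondary income = 463.6 - 347.8 = 115.8
Current account = -2385.2 + (-56.8) + 115.8 = -2326.2
Financial account = -(-2326.2 + (-163.7)) = 2489.9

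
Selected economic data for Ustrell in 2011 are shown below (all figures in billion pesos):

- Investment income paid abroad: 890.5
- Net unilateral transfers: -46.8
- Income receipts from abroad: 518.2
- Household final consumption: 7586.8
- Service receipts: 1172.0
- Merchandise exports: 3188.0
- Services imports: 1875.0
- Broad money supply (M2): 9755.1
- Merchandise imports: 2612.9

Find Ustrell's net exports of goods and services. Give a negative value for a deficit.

Goods balance = 3188.0 - 2612.9 = 575.1
Services balance = 1172.0 - 1875.0 = -703.0
Trade balance (goods + services) = 575.1 + (-703.0) = -127.9

-127.9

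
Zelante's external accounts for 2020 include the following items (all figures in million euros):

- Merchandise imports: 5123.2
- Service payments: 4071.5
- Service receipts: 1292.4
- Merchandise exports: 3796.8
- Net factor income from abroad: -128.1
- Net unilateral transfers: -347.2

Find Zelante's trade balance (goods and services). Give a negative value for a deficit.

Goods balance = 3796.8 - 5123.2 = -1326.4
Services balance = 1292.4 - 4071.5 = -2779.1
Trade balance (goods + services) = -1326.4 + (-2779.1) = -4105.5

-4105.5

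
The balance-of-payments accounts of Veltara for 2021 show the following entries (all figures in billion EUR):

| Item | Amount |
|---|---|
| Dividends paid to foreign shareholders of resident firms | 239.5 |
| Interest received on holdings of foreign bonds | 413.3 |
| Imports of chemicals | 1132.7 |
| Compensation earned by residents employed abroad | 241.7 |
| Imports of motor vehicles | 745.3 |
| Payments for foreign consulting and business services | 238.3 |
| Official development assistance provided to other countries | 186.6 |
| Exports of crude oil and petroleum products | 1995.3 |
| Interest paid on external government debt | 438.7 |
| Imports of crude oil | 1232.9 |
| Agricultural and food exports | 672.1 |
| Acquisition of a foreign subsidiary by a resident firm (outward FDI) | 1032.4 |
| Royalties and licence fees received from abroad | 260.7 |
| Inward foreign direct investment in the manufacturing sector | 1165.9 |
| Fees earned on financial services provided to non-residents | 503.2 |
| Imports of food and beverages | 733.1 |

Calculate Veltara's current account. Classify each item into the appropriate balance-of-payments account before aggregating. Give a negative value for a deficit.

-860.8

Goods: 1995.3 + 672.1 - 1232.9 - 745.3 - 733.1 - 1132.7 = -1176.6
Services: 503.2 + 260.7 - 238.3 = 525.6
Primary income: 241.7 - 438.7 - 239.5 + 413.3 = -23.2
Secondary income: -186.6
Current account = (-1176.6) + 525.6 + (-23.2) + (-186.6) = -860.8
(Excluded from the current account — financial account: acquisition of a foreign subsidiary by a resident firm (outward FDI) 1032.4, inward foreign direct investment in the manufacturing sector 1165.9.)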